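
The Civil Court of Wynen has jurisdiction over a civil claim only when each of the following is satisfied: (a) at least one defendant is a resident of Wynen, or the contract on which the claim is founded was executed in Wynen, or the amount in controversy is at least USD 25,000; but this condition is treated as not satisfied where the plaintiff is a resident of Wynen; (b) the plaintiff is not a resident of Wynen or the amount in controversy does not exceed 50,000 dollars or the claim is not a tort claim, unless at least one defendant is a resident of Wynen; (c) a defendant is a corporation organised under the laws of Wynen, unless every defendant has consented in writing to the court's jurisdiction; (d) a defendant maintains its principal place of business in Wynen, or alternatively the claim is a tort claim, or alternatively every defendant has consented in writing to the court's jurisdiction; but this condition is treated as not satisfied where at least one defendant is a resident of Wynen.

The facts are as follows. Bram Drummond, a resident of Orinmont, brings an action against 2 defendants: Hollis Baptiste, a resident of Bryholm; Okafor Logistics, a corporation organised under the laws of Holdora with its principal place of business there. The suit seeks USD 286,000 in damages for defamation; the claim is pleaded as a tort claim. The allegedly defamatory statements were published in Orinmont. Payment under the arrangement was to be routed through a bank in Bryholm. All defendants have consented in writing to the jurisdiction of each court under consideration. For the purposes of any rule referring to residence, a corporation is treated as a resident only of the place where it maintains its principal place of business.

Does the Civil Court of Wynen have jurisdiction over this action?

The Civil Court of Wynen:
  (a) The amount in controversy is USD 286,000, which meets the 25,000 dollars floor — that alternative is enough. The exception is not triggered, since the plaintiff resides in Orinmont, not Wynen. Met.
  (b) The plaintiff resides in Orinmont, which is not Wynen, which satisfies one of the alternatives. Met.
  (c) The corporate defendant(s) are organised in Holdora, not Wynen. However, every defendant has filed written consent, so the 'unless' proviso supplies this condition. Satisfied.
  (d) The claim is a tort claim, which satisfies one of the alternatives. The carve-out does not apply: no defendant resides in Wynen (they reside in Bryholm, Holdora). Condition met.
  → The court has jurisdiction.

Yes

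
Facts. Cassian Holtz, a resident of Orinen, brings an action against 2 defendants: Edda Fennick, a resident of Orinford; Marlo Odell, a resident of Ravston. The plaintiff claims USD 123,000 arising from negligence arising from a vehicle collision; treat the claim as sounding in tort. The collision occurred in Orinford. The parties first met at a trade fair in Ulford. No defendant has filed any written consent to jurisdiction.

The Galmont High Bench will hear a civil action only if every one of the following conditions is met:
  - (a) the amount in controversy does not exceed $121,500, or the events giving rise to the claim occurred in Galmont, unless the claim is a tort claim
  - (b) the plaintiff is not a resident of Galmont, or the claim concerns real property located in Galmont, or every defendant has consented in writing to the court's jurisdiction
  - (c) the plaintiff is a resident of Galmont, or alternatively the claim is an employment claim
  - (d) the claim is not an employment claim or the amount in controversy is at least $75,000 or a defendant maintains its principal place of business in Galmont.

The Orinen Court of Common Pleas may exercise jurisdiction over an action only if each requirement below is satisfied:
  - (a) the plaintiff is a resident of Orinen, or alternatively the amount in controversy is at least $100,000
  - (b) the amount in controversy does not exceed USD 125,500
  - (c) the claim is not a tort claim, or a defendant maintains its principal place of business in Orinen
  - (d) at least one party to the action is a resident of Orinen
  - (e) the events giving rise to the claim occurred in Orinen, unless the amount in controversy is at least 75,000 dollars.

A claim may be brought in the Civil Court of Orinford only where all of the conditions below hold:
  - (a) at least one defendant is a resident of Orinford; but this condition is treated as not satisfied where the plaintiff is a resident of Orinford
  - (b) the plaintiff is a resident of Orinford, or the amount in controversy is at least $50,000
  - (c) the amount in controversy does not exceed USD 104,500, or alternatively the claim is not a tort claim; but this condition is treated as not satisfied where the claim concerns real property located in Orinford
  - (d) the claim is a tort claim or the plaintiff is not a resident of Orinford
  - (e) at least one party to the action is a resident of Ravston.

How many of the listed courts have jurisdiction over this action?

The Galmont High Bench:
  (a) The amount in controversy is USD 123,000, above the 121,500 dollars ceiling; the operative events occurred in Orinford, not Galmont — no alternative holds. But the claim is a tort claim, and the 'unless' clause therefore excuses the requirement. Met.
  (b) The plaintiff resides in Orinen, which is not Galmont — that alternative is enough. Condition met.
  (c) The plaintiff resides in Orinen, not Galmont; the claim is a tort claim, not an employment claim — every alternative fails. Fails.
  (d) The claim is a tort claim, not an employment claim, so one alternative holds. Satisfied.
  → Not every requirement is met — no jurisdiction.
The Orinen Court of Common Pleas:
  (a) The plaintiff resides in Orinen, so one alternative holds. Satisfied.
  (b) The amount in controversy is 123,000 dollars, within the USD 125,500 ceiling. Condition met.
  (c) The claim is a tort claim; no defendant is a corporation — none of the alternatives is met. Not met.
  (d) Cassian Holtz resides in Orinen. Condition met.
  (e) The operative events occurred in Orinford, not Orinen. But the amount in controversy is 123,000 dollars, which meets the $75,000 floor, and the 'unless' clause therefore excuses the requirement. Condition met.
  → The court lacks jurisdiction.
The Civil Court of Orinford:
  (a) Edda Fennick resides in Orinford. The exception is not triggered, since the plaintiff resides in Orinen, not Orinford. Met.
  (b) The amount in controversy is USD 123,000, which meets the USD 50,000 floor, so this disjunct is met. Condition met.
  (c) The amount in controversy is $123,000, above the 104,500 dollars ceiling; the claim is a tort claim — no alternative holds. Fails.
  (d) The claim is a tort claim, so one alternative holds. Condition met.
  (e) Marlo Odell resides in Ravston. Condition met.
  → The court lacks jurisdiction.
No court satisfies all of its conditions.

0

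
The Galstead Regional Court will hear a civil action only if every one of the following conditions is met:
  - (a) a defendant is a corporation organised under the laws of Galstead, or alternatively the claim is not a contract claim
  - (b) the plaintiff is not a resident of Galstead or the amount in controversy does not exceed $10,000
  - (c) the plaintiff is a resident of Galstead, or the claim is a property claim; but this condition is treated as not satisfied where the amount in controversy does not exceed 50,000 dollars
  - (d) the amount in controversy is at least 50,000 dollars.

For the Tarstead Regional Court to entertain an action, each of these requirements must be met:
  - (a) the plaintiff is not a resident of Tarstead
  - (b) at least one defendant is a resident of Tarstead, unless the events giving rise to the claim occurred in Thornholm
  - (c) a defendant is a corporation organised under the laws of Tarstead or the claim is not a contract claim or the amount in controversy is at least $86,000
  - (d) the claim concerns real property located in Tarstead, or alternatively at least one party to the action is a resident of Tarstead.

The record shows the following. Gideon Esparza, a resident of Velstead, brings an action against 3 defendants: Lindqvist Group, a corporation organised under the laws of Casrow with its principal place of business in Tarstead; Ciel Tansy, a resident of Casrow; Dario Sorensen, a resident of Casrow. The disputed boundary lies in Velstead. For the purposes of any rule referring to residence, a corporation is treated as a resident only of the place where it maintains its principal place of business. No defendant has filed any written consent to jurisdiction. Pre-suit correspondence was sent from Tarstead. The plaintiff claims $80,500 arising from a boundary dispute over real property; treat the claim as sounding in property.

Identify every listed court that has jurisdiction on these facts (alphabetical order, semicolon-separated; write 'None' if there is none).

The Galstead Regional Court:
  (a) The claim is a property claim, not a contract claim, which satisfies one of the alternatives. Condition met.
  (b) The plaintiff resides in Velstead, which is not Galstead — that alternative is enough. Satisfied.
  (c) The claim is a property claim, which satisfies one of the alternatives. The carve-out does not apply: the amount in controversy is USD 80,500, above the USD 50,000 ceiling. Met.
  (d) The amount in controversy is USD 80,500, which meets the USD 50,000 floor. Met.
  → Jurisdiction lies.
The Tarstead Regional Court:
  (a) The plaintiff resides in Velstead, which is not Tarstead. Satisfied.
  (b) Lindqvist Group resides in Tarstead. Met.
  (c) The claim is a property claim, not a contract claim, so this disjunct is met. Met.
  (d) Lindqvist Group resides in Tarstead, which satisfies one of the alternatives. Met.
  → All conditions met; jurisdiction exists.

the Galstead Regional Court; the Tarstead Regional Court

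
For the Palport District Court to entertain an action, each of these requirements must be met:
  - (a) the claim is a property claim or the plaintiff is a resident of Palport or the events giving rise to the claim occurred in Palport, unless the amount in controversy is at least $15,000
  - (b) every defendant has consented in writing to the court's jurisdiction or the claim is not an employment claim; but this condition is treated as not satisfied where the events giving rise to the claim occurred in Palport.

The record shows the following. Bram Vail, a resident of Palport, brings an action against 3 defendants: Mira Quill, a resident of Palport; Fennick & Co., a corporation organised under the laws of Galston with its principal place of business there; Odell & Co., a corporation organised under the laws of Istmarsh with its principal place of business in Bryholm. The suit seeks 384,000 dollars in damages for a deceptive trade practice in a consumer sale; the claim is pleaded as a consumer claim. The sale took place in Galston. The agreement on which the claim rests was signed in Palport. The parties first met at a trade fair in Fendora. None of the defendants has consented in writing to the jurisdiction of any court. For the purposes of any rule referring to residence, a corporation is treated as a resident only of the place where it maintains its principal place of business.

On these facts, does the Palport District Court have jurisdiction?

The Palport District Court:
  (a) The plaintiff resides in Palport, so one alternative holds. Met.
  (b) The claim is a consumer claim, not an employment claim, so this disjunct is met. And the carve-out is inapplicable — the operative events occurred in Galston, not Palport. Condition met.
  → Jurisdiction lies.

Yes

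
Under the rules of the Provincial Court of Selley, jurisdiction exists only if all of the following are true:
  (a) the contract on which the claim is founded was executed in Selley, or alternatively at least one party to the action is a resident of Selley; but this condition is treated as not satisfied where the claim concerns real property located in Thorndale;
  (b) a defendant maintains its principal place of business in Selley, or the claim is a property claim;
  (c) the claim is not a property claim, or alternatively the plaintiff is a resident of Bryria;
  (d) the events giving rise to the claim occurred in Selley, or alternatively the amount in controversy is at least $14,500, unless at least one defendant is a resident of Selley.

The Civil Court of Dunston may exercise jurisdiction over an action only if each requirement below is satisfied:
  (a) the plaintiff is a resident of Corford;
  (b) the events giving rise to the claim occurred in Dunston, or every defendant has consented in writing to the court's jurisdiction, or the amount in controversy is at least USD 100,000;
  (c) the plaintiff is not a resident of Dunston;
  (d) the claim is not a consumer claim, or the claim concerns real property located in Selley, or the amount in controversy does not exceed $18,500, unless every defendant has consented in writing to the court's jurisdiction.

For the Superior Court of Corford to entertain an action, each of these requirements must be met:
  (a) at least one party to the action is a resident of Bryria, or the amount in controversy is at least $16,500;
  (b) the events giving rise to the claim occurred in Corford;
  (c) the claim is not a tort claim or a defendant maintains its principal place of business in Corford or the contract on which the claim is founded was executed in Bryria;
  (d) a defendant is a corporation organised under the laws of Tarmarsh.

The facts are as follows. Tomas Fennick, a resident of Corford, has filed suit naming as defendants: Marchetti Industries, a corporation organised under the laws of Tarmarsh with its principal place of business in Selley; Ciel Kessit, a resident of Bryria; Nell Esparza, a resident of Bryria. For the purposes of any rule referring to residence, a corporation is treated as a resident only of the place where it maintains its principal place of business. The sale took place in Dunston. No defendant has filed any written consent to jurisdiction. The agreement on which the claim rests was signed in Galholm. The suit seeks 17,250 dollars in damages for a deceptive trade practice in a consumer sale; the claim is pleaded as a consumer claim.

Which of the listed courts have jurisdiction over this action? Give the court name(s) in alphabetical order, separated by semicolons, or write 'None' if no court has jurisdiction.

the Civil Court of Dunston; the Provincial Court of Selley

The Provincial Court of Selley:
  (a) Marchetti Industries resides in Selley, so one alternative holds. And the carve-out is inapplicable — the claim does not concern real property. Condition met.
  (b) Marchetti Industries has its principal place of business in Selley, which satisfies one of the alternatives. Satisfied.
  (c) The claim is a consumer claim, not a property claim, so one alternative holds. Condition met.
  (d) The amount in controversy is $17,250, which meets the $14,500 floor — that alternative is enough. Satisfied.
  → All conditions met; jurisdiction exists.
The Civil Court of Dunston:
  (a) The plaintiff resides in Corford. Met.
  (b) The operative events occurred in Dunston, which satisfies one of the alternatives. Met.
  (c) The plaintiff resides in Corford, which is not Dunston. Met.
  (d) The amount in controversy is USD 17,250, within the 18,500 dollars ceiling, which satisfies one of the alternatives. Met.
  → All conditions met; jurisdiction exists.
The Superior Court of Corford:
  (a) Ciel Kessit resides in Bryria, so this disjunct is met. Met.
  (b) The operative events occurred in Dunston, not Corford. Condition not met.
  (c) The claim is a consumer claim, not a tort claim, so this disjunct is met. Condition met.
  (d) Marchetti Industries is organised under the laws of Tarmarsh. Satisfied.
  → The court lacks jurisdiction.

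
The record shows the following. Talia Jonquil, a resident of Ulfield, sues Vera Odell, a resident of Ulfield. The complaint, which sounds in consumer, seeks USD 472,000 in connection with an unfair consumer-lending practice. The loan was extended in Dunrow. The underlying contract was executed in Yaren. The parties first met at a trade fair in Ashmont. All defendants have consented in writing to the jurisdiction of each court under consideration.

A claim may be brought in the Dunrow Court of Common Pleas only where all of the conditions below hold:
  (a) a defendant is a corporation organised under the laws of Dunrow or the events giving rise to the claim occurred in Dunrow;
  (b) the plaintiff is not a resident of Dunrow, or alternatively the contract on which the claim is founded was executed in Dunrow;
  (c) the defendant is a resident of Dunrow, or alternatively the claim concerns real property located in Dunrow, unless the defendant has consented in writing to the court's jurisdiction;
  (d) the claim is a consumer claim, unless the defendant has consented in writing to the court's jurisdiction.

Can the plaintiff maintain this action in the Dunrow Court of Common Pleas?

Yes

The Dunrow Court of Common Pleas:
  (a) The operative events occurred in Dunrow, which satisfies one of the alternatives. Met.
  (b) The plaintiff resides in Ulfield, which is not Dunrow — that alternative is enough. Satisfied.
  (c) The defendant resides in Ulfield, not Dunrow; the claim does not concern real property — every alternative fails. But every defendant has filed written consent, and the 'unless' clause therefore excuses the requirement. Met.
  (d) The claim is a consumer claim. Condition met.
  → The court has jurisdiction.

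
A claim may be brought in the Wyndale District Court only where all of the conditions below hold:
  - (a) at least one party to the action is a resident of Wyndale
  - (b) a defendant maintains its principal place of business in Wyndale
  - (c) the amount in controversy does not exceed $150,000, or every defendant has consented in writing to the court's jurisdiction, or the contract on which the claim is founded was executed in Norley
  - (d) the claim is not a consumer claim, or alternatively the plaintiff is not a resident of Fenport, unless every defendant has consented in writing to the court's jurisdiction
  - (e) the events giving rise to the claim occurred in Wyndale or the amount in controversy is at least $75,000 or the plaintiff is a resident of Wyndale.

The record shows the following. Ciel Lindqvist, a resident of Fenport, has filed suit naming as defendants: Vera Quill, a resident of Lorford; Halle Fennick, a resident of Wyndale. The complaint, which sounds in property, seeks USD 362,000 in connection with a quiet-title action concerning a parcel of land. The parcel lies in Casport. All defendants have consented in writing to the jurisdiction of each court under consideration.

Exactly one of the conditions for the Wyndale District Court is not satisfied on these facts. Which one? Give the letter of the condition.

(b)

The Wyndale District Court:
  (a) Halle Fennick resides in Wyndale. Condition met.
  (b) No defendant is a corporation. Not satisfied.
  (c) Every defendant has filed written consent, which satisfies one of the alternatives. Condition met.
  (d) The claim is a property claim, not a consumer claim, so one alternative holds. Met.
  (e) The amount in controversy is 362,000 dollars, which meets the $75,000 floor, so one alternative holds. Met.
Only condition (b) fails.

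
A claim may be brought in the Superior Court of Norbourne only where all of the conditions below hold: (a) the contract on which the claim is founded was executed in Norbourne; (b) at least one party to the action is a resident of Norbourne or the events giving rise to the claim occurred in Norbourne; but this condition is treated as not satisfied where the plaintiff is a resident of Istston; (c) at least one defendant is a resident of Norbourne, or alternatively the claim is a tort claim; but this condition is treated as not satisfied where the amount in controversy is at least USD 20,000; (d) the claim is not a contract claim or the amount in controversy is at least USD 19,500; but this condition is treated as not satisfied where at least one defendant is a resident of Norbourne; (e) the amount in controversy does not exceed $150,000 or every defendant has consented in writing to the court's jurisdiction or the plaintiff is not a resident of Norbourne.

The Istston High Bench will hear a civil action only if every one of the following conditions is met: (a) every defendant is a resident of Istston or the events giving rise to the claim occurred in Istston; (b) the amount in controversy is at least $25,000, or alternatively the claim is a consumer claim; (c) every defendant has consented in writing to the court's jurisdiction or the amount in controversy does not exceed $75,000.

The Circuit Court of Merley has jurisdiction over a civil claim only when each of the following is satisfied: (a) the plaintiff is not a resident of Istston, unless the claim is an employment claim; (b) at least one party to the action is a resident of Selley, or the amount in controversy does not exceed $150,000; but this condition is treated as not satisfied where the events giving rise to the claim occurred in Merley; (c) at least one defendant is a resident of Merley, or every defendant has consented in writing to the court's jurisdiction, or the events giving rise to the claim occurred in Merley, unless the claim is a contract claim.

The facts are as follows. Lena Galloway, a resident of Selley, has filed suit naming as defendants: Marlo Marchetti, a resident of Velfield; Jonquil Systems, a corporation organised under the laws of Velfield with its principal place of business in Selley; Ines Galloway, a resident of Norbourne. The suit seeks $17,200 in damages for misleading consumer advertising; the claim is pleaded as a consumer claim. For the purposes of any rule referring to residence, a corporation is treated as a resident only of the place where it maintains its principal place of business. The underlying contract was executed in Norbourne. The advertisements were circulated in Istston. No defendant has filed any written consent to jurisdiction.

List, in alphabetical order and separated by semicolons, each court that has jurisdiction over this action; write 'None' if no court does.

the Istston High Bench

The Superior Court of Norbourne:
  (a) The contract was executed in Norbourne. Met.
  (b) Ines Galloway resides in Norbourne, so this disjunct is met. The exception is not triggered, since the plaintiff resides in Selley, not Istston. Satisfied.
  (c) Ines Galloway resides in Norbourne, so one alternative holds. And the carve-out is inapplicable — the amount in controversy is 17,200 dollars, below the USD 20,000 floor. Met.
  (d) The claim is a consumer claim, not a contract claim, so this disjunct is met. However, Ines Galloway resides in Norbourne, which falls within the stated exception and so defeats the condition. Fails.
  (e) The amount in controversy is $17,200, within the $150,000 ceiling — that alternative is enough. Satisfied.
  → The court lacks jurisdiction.
The Istston High Bench:
  (a) The operative events occurred in Istston — that alternative is enough. Satisfied.
  (b) The claim is a consumer claim, so one alternative holds. Satisfied.
  (c) The amount in controversy is 17,200 dollars, within the USD 75,000 ceiling, so this disjunct is met. Met.
  → Jurisdiction lies.
The Circuit Court of Merley:
  (a) The plaintiff resides in Selley, which is not Istston. Satisfied.
  (b) Lena Galloway resides in Selley, so one alternative holds. The carve-out does not apply: the operative events occurred in Istston, not Merley. Met.
  (c) No defendant resides in Merley (they reside in Velfield, Selley, Norbourne); no such written consent has been filed; the operative events occurred in Istston, not Merley — every alternative fails. The proviso offers no rescue either, since the claim is a consumer claim, not a contract claim. Not satisfied.
  → Not every requirement is met — no jurisdiction.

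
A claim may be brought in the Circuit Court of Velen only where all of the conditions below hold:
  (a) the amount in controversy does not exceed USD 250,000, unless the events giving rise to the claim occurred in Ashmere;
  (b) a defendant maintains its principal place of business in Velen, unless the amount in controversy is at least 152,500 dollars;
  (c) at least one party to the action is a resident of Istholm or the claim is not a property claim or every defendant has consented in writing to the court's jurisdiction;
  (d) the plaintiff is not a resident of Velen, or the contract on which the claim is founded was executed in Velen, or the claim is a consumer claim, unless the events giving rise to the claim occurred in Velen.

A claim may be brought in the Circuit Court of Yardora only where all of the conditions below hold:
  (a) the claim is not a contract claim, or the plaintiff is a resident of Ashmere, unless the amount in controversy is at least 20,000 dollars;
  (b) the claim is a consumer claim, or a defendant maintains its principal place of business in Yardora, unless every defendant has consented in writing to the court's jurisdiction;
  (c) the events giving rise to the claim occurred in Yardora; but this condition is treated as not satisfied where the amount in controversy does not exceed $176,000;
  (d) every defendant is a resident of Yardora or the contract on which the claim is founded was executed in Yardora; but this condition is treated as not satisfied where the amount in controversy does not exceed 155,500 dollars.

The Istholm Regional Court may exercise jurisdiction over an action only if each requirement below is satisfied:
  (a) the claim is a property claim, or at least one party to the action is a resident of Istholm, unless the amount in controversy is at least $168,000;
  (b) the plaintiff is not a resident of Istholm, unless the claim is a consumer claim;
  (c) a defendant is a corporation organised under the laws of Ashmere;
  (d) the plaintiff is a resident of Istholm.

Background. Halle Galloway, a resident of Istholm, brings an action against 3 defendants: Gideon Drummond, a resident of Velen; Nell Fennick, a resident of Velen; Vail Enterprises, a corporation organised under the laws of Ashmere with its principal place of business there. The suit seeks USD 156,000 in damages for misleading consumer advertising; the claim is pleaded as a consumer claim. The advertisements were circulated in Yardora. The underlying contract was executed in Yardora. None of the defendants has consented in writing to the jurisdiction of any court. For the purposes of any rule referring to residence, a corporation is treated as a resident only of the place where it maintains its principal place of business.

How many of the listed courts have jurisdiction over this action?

2

The Circuit Court of Velen:
  (a) The amount in controversy is $156,000, within the $250,000 ceiling. Satisfied.
  (b) The corporate defendant(s) have their principal place of business in Ashmere, not Velen. However, the amount in controversy is 156,000 dollars, which meets the USD 152,500 floor, so the 'unless' proviso supplies this condition. Met.
  (c) Halle Galloway resides in Istholm — that alternative is enough. Condition met.
  (d) The plaintiff resides in Istholm, which is not Velen — that alternative is enough. Satisfied.
  → The court has jurisdiction.
The Circuit Court of Yardora:
  (a) The claim is a consumer claim, not a contract claim, so this disjunct is met. Condition met.
  (b) The claim is a consumer claim, so one alternative holds. Condition met.
  (c) The operative events occurred in Yardora. But the amount in controversy is 156,000 dollars, within the $176,000 ceiling, triggering the carve-out and defeating this condition. Condition not met.
  (d) The contract was executed in Yardora — that alternative is enough. The exception is not triggered, since the amount in controversy is 156,000 dollars, above the $155,500 ceiling. Condition met.
  → No jurisdiction.
The Istholm Regional Court:
  (a) Halle Galloway resides in Istholm, so this disjunct is met. Met.
  (b) The plaintiff resides in Istholm. However, the claim is a consumer claim, so the 'unless' proviso supplies this condition. Satisfied.
  (c) Vail Enterprises is organised under the laws of Ashmere. Condition met.
  (d) The plaintiff resides in Istholm. Met.
  → The court has jurisdiction.
Courts with jurisdiction: the Circuit Court of Velen, the Istholm Regional Court — 2 in total.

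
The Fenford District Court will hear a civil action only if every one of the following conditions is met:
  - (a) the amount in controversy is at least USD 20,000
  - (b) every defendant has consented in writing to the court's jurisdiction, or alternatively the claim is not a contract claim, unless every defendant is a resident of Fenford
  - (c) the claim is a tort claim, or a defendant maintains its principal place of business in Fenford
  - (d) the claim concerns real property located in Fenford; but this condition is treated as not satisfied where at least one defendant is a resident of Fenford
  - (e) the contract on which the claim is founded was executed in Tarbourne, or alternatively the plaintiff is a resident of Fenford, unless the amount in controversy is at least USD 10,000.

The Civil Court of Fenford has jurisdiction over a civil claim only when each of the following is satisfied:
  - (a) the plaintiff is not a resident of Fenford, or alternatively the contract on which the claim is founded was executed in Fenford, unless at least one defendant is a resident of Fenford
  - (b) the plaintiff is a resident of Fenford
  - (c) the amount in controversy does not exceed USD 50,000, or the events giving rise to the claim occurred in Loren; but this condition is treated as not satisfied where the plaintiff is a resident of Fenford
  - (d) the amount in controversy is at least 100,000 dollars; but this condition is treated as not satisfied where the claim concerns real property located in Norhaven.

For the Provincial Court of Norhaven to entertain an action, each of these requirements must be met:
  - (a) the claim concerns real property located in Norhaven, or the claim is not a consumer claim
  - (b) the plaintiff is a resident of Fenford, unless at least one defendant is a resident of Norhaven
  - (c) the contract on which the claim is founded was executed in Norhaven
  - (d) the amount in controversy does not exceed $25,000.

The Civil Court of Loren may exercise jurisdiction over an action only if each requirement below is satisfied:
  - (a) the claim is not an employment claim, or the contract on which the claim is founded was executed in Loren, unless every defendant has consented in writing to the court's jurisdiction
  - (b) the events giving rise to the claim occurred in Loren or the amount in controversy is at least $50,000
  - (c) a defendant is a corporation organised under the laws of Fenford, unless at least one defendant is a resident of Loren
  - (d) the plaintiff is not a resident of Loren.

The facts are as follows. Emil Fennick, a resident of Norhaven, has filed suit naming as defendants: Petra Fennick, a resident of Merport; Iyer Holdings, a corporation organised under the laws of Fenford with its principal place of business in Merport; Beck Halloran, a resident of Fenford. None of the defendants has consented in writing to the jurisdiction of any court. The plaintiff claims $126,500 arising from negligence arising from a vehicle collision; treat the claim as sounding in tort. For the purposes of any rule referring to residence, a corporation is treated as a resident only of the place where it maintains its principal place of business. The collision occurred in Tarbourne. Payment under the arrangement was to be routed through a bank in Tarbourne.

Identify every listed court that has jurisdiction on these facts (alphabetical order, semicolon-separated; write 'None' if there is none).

The Fenford District Court:
  (a) The amount in controversy is $126,500, which meets the USD 20,000 floor. Met.
  (b) The claim is a tort claim, not a contract claim, so one alternative holds. Met.
  (c) The claim is a tort claim, which satisfies one of the alternatives. Satisfied.
  (d) The claim does not concern real property. Not satisfied.
  (e) No contract (and hence no place of execution) is alleged; the plaintiff resides in Norhaven, not Fenford — every alternative fails. However, the amount in controversy is $126,500, which meets the 10,000 dollars floor, so the 'unless' proviso supplies this condition. Satisfied.
  → At least one condition fails; no jurisdiction.
The Civil Court of Fenford:
  (a) The plaintiff resides in Norhaven, which is not Fenford, so this disjunct is met. Condition met.
  (b) The plaintiff resides in Norhaven, not Fenford. Not satisfied.
  (c) The amount in controversy is 126,500 dollars, above the USD 50,000 ceiling; the operative events occurred in Tarbourne, not Loren — no alternative holds. Not met.
  (d) The amount in controversy is 126,500 dollars, which meets the $100,000 floor. And the carve-out is inapplicable — the claim does not concern real property. Met.
  → The court lacks jurisdiction.
The Provincial Court of Norhaven:
  (a) The claim is a tort claim, not a consumer claim, which satisfies one of the alternatives. Met.
  (b) The plaintiff resides in Norhaven, not Fenford. Nor does the 'unless' clause help: no defendant resides in Norhaven (they reside in Merport, Merport, Fenford). Fails.
  (c) No contract (and hence no place of execution) is alleged. Not met.
  (d) The amount in controversy is USD 126,500, above the 25,000 dollars ceiling. Fails.
  → At least one condition fails; no jurisdiction.
The Civil Court of Loren:
  (a) The claim is a tort claim, not an employment claim, which satisfies one of the alternatives. Satisfied.
  (b) The amount in controversy is $126,500, which meets the 50,000 dollars floor, so this disjunct is met. Met.
  (c) Iyer Holdings is organised under the laws of Fenford. Satisfied.
  (d) The plaintiff resides in Norhaven, which is not Loren. Met.
  → Jurisdiction lies.

the Civil Court of Loren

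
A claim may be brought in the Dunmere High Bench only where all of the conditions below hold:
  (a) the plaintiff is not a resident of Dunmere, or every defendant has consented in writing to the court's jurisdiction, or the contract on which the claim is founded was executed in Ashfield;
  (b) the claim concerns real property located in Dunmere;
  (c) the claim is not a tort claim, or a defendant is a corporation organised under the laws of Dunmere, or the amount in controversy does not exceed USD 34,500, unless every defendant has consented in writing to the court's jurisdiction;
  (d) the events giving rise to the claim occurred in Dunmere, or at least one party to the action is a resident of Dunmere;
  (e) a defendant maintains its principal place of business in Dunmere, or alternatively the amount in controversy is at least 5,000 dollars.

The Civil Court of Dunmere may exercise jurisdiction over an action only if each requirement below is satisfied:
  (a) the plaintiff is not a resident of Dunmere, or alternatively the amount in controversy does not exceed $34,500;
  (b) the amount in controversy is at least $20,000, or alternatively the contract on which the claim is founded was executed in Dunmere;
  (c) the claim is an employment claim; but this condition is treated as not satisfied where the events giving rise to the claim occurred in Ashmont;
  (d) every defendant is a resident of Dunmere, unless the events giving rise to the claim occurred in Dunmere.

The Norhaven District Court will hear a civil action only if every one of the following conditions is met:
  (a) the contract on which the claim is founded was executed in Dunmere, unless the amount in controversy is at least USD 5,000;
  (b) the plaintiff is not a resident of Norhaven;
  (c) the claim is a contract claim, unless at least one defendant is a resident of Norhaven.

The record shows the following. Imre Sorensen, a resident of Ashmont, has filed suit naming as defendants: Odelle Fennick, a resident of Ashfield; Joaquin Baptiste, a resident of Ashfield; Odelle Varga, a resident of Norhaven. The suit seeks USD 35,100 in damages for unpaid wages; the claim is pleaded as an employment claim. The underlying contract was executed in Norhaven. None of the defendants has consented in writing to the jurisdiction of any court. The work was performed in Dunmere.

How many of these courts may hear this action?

2

The Dunmere High Bench:
  (a) The plaintiff resides in Ashmont, which is not Dunmere, so this disjunct is met. Met.
  (b) The claim does not concern real property. Not met.
  (c) The claim is an employment claim, not a tort claim, which satisfies one of the alternatives. Satisfied.
  (d) The operative events occurred in Dunmere, so one alternative holds. Satisfied.
  (e) The amount in controversy is USD 35,100, which meets the $5,000 floor — that alternative is enough. Satisfied.
  → At least one condition fails; no jurisdiction.
The Civil Court of Dunmere:
  (a) The plaintiff resides in Ashmont, which is not Dunmere, which satisfies one of the alternatives. Satisfied.
  (b) The amount in controversy is USD 35,100, which meets the $20,000 floor, which satisfies one of the alternatives. Satisfied.
  (c) The claim is an employment claim. The exception is not triggered, since the operative events occurred in Dunmere, not Ashmont. Satisfied.
  (d) The defendants reside as follows — Odelle Fennick in Ashfield, Joaquin Baptiste in Ashfield, Odelle Varga in Norhaven — not all in Dunmere. However, the operative events occurred in Dunmere, so the 'unless' proviso supplies this condition. Condition met.
  → The court has jurisdiction.
The Norhaven District Court:
  (a) The contract was executed in Norhaven, not Dunmere. But the amount in controversy is 35,100 dollars, which meets the $5,000 floor, and the 'unless' clause therefore excuses the requirement. Satisfied.
  (b) The plaintiff resides in Ashmont, which is not Norhaven. Met.
  (c) The claim is an employment claim, not a contract claim. But Odelle Varga resides in Norhaven, and the 'unless' clause therefore excuses the requirement. Condition met.
  → Every requirement is satisfied — jurisdiction.
Courts with jurisdiction: the Civil Court of Dunmere, the Norhaven District Court — 2 in total.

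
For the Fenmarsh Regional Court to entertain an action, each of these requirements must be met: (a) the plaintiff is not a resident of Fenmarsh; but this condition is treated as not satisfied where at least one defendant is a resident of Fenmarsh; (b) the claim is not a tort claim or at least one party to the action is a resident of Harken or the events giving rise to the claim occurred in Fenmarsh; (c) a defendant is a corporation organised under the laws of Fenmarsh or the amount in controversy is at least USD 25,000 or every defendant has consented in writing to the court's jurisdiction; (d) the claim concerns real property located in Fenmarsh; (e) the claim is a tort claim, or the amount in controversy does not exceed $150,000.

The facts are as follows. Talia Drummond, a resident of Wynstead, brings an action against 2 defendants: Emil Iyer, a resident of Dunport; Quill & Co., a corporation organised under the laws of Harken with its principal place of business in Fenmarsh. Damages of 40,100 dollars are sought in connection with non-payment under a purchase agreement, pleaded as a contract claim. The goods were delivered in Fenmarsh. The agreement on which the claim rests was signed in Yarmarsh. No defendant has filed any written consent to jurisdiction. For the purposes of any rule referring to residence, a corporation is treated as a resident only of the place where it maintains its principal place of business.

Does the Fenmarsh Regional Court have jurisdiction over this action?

No

The Fenmarsh Regional Court:
  (a) The plaintiff resides in Wynstead, which is not Fenmarsh. But Quill & Co. resides in Fenmarsh, triggering the carve-out and defeating this condition. Not satisfied.
  (b) The claim is a contract claim, not a tort claim — that alternative is enough. Satisfied.
  (c) The amount in controversy is USD 40,100, which meets the $25,000 floor, so one alternative holds. Met.
  (d) The claim does not concern real property. Not satisfied.
  (e) The amount in controversy is USD 40,100, within the 150,000 dollars ceiling, which satisfies one of the alternatives. Satisfied.
  → Not every requirement is met — no jurisdiction.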